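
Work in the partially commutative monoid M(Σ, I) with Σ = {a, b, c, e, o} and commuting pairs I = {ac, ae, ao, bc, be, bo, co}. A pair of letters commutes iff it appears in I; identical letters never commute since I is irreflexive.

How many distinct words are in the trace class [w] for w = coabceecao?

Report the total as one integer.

#0=c has no predecessor
#1=o has no predecessor
#2=a has no predecessor
#3=b depends on [2:a]
#4=c depends on [0:c]
#5=e depends on [1:o, 4:c]
#6=e depends on [5:e]
#7=c depends on [6:e]
#8=a depends on [3:b]
#9=o depends on [6:e]
sources: [0:c, 1:o, 2:a]
N(rest) = Σ N(rest − s) over sources s of rest; N(one piece) = 1:
  size 1 → [7]=1  [8]=1  [9]=1
  size 2 → [3,8]=1  [7,8]=2  [7,9]=2  [8,9]=2
  size 3 → [2,3,8]=1  [3,7,8]=3  [3,8,9]=3  [6,7,9]=2  [7,8,9]=6
  size 4 → [2,3,7,8]=4  [2,3,8,9]=4  [3,7,8,9]=12  [5,6,7,9]=2  [6,7,8,9]=8
  size 5 → [1,5,6,7,9]=2  [2,3,7,8,9]=20  [3,6,7,8,9]=20  [4,5,6,7,9]=2  [5,6,7,8,9]=10
  size 6 → [0,4,5,6,7,9]=2  [1,4,5,6,7,9]=4  [1,5,6,7,8,9]=12  [2,3,6,7,8,9]=40  [3,5,6,7,8,9]=30  [4,5,6,7,8,9]=12
  size 7 → [0,1,4,5,6,7,9]=6  [0,4,5,6,7,8,9]=14  [1,3,5,6,7,8,9]=42  [1,4,5,6,7,8,9]=28  [2,3,5,6,7,8,9]=70  [3,4,5,6,7,8,9]=42
  size 8 → [0,1,4,5,6,7,8,9]=48  [0,3,4,5,6,7,8,9]=56  [1,2,3,5,6,7,8,9]=112  [1,3,4,5,6,7,8,9]=112  [2,3,4,5,6,7,8,9]=112
  first=0(c) contributes 336
  first=1(o) contributes 168
  first=2(a) contributes 216
|[w]| = 720

720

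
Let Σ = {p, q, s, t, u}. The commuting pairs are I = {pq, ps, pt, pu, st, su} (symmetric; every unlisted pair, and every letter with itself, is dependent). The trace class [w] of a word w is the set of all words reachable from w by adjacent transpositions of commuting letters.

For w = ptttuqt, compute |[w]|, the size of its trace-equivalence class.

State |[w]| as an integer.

7

drop 0:p onto floor
drop 1:t onto floor
drop 2:t onto {1:t}
drop 3:t onto {2:t}
drop 4:u onto {3:t}
drop 5:q onto {4:u}
drop 6:t onto {5:q}
ground layer = {0:p, 1:t}
drop-orders for the pieces not yet dropped (sum over which currently-grounded one goes next):
  1 to go: {0} 1  {6} 1
  2 to go: {0,6} 2  {5,6} 1
  3 to go: {0,5,6} 3  {4,5,6} 1
  4 to go: {0,4,5,6} 4  {3,4,5,6} 1
  5 to go: {0,3,4,5,6} 5  {2,3,4,5,6} 1
  if 0:p drops first: 1 orders
  if 1:t drops first: 6 orders
heap linearizations: 7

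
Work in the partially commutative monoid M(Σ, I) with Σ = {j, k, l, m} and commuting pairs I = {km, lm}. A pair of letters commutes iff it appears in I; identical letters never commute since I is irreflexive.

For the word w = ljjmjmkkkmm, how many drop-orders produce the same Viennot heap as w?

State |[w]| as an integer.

20

0(l) covers ∅
1(j) covers 0:l
2(j) covers 1:j
3(m) covers 2:j
4(j) covers 3:m
5(m) covers 4:j
6(k) covers 4:j
7(k) covers 6:k
8(k) covers 7:k
9(m) covers 5:m
10(m) covers 9:m
floor of heap: 0:l
completions by unplaced set U, small U first (add the entries for U minus each lowest piece of U):
  |U|=1: {8}:1  {10}:1
  |U|=2: {7,8}:1  {8,10}:2  {9,10}:1
  |U|=3: {5,9,10}:1  {6,7,8}:1  {7,8,10}:3  {8,9,10}:3
  |U|=4: {5,8,9,10}:4  {6,7,8,10}:4  {7,8,9,10}:6
  |U|=5: {5,7,8,9,10}:10  {6,7,8,9,10}:10
  |U|=6: {5,6,7,8,9,10}:20
  |U|=7: {4,5,6,7,8,9,10}:20
  |U|=8: {3,4,5,6,7,8,9,10}:20
  |U|=9: {2,3,4,5,6,7,8,9,10}:20
  start at 0(l): 20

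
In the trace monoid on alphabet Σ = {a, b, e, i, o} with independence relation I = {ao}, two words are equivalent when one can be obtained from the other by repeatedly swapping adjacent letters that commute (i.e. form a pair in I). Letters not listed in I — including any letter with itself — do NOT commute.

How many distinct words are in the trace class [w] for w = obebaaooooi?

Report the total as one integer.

0(o) covers ∅
1(b) covers 0:o
2(e) covers 1:b
3(b) covers 2:e
4(a) covers 3:b
5(a) covers 4:a
6(o) covers 3:b
7(o) covers 6:o
8(o) covers 7:o
9(o) covers 8:o
10(i) covers 5:a, 9:o
floor of heap: 0:o
completions by unplaced set U, small U first (add the entries for U minus each lowest piece of U):
  |U|=1: {10}:1
  |U|=2: {5,10}:1  {9,10}:1
  |U|=3: {4,5,10}:1  {5,9,10}:2  {8,9,10}:1
  |U|=4: {4,5,9,10}:3  {5,8,9,10}:3  {7,8,9,10}:1
  |U|=5: {4,5,8,9,10}:6  {5,7,8,9,10}:4  {6,7,8,9,10}:1
  |U|=6: {4,5,7,8,9,10}:10  {5,6,7,8,9,10}:5
  |U|=7: {4,5,6,7,8,9,10}:15
  |U|=8: {3,4,5,6,7,8,9,10}:15
  |U|=9: {2,3,4,5,6,7,8,9,10}:15
  start at 0(o): 15

15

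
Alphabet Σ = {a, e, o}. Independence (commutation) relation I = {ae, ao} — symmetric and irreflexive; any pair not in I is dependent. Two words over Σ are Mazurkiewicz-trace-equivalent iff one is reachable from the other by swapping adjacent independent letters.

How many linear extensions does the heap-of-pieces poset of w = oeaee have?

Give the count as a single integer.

5

drop 0:o onto floor
drop 1:e onto {0:o}
drop 2:a onto floor
drop 3:e onto {1:e}
drop 4:e onto {3:e}
ground layer = {0:o, 2:a}
drop-orders for the pieces not yet dropped (sum over which currently-grounded one goes next):
  1 to go: {2} 1  {4} 1
  2 to go: {2,4} 2  {3,4} 1
  3 to go: {1,3,4} 1  {2,3,4} 3
  if 0:o drops first: 4 orders
  if 2:a drops first: 1 orders
heap linearizations: 5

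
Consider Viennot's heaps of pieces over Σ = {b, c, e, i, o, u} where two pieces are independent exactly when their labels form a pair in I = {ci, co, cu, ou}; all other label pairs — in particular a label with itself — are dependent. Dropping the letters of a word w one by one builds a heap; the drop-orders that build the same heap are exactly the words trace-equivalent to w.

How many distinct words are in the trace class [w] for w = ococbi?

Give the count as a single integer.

drop 0:o onto floor
drop 1:c onto floor
drop 2:o onto {0:o}
drop 3:c onto {1:c}
drop 4:b onto {2:o, 3:c}
drop 5:i onto {4:b}
ground layer = {0:o, 1:c}
drop-orders for the pieces not yet dropped (sum over which currently-grounded one goes next):
  1 to go: {5} 1
  2 to go: {4,5} 1
  3 to go: {2,4,5} 1  {3,4,5} 1
  4 to go: {0,2,4,5} 1  {1,3,4,5} 1  {2,3,4,5} 2
  if 0:o drops first: 3 orders
  if 1:c drops first: 3 orders
heap linearizations: 6

6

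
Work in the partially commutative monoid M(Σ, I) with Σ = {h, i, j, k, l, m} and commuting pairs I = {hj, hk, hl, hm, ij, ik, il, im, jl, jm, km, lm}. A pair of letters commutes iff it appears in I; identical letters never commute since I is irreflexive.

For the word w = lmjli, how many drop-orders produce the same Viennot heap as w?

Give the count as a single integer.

0(l) covers ∅
1(m) covers ∅
2(j) covers ∅
3(l) covers 0:l
4(i) covers ∅
floor of heap: 0:l, 1:m, 2:j, 4:i
completions by unplaced set U, small U first (add the entries for U minus each lowest piece of U):
  |U|=1: {1}:1  {2}:1  {3}:1  {4}:1
  |U|=2: {0,3}:1  {1,2}:2  {1,3}:2  {1,4}:2  {2,3}:2  {2,4}:2  {3,4}:2
  |U|=3: {0,1,3}:3  {0,2,3}:3  {0,3,4}:3  {1,2,3}:6  {1,2,4}:6  {1,3,4}:6  {2,3,4}:6
  start at 0(l): 24
  start at 1(m): 12
  start at 2(j): 12
  start at 4(i): 12
sum over floor = 60

60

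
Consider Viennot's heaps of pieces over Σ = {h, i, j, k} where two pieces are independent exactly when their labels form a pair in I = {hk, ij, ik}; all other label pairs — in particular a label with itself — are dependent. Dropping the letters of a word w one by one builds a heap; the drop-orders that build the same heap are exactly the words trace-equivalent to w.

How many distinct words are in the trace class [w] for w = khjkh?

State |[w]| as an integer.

4

piece 0:k — minimal
piece 1:h — minimal
piece 2:j rests on {0:k, 1:h}
piece 3:k rests on {2:j}
piece 4:h rests on {2:j}
minimal pieces: {0:k, 1:h}
ways to finish when only these pieces remain (= sum over removing one remaining piece with nothing left below it):
  1 left: {3}→1  {4}→1
  2 left: {3,4}→2
  3 left: {2,3,4}→2
  placing 0:k first → 2 extensions
  placing 1:h first → 2 extensions
total linear extensions = 4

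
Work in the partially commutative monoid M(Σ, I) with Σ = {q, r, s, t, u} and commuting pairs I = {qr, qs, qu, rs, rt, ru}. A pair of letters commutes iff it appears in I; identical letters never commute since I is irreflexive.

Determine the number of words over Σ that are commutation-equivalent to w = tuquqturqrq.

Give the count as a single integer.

990

drop 0:t onto floor
drop 1:u onto {0:t}
drop 2:q onto {0:t}
drop 3:u onto {1:u}
drop 4:q onto {2:q}
drop 5:t onto {3:u, 4:q}
drop 6:u onto {5:t}
drop 7:r onto floor
drop 8:q onto {5:t}
drop 9:r onto {7:r}
drop 10:q onto {8:q}
ground layer = {0:t, 7:r}
drop-orders for the pieces not yet dropped (sum over which currently-grounded one goes next):
  1 to go: {6} 1  {9} 1  {10} 1
  2 to go: {6,9} 2  {6,10} 2  {7,9} 1  {8,10} 1  {9,10} 2
  3 to go: {6,7,9} 3  {6,8,10} 3  {6,9,10} 6  {7,9,10} 3  {8,9,10} 3
  4 to go: {5,6,8,10} 3  {6,7,9,10} 12  {6,8,9,10} 12  {7,8,9,10} 6
  5 to go: {3,5,6,8,10} 3  {4,5,6,8,10} 3  {5,6,8,9,10} 15  {6,7,8,9,10} 30
  6 to go: {1,3,5,6,8,10} 3  {2,4,5,6,8,10} 3  {3,4,5,6,8,10} 6  {3,5,6,8,9,10} 18  {4,5,6,8,9,10} 18  {5,6,7,8,9,10} 45
  7 to go: {1,3,4,5,6,8,10} 9  {1,3,5,6,8,9,10} 21  {2,3,4,5,6,8,10} 9  {2,4,5,6,8,9,10} 21  {3,4,5,6,8,9,10} 42  {3,5,6,7,8,9,10} 63  {4,5,6,7,8,9,10} 63
  8 to go: {1,2,3,4,5,6,8,10} 18  {1,3,4,5,6,8,9,10} 72  {1,3,5,6,7,8,9,10} 84  {2,3,4,5,6,8,9,10} 72  {2,4,5,6,7,8,9,10} 84  {3,4,5,6,7,8,9,10} 168
  9 to go: {0,1,2,3,4,5,6,8,10} 18  {1,2,3,4,5,6,8,9,10} 162  {1,3,4,5,6,7,8,9,10} 324  {2,3,4,5,6,7,8,9,10} 324
  if 0:t drops first: 810 orders
  if 7:r drops first: 180 orders
heap linearizations: 990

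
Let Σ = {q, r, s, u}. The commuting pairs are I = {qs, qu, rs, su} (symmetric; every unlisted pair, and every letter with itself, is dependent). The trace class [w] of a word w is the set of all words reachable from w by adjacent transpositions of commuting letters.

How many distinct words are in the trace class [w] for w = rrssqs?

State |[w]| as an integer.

20

piece 0:r — minimal
piece 1:r rests on {0:r}
piece 2:s — minimal
piece 3:s rests on {2:s}
piece 4:q rests on {1:r}
piece 5:s rests on {3:s}
minimal pieces: {0:r, 2:s}
ways to finish when only these pieces remain (= sum over removing one remaining piece with nothing left below it):
  1 left: {4}→1  {5}→1
  2 left: {1,4}→1  {3,5}→1  {4,5}→2
  3 left: {0,1,4}→1  {1,4,5}→3  {2,3,5}→1  {3,4,5}→3
  4 left: {0,1,4,5}→4  {1,3,4,5}→6  {2,3,4,5}→4
  placing 0:r first → 10 extensions
  placing 2:s first → 10 extensions
total linear extensions = 20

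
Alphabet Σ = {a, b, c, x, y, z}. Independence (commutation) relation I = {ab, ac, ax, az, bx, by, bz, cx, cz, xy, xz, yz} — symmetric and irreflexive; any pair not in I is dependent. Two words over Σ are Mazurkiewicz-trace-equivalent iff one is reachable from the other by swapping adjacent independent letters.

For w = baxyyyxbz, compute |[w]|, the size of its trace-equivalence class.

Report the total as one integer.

3780

piece 0:b — minimal
piece 1:a — minimal
piece 2:x — minimal
piece 3:y rests on {1:a}
piece 4:y rests on {3:y}
piece 5:y rests on {4:y}
piece 6:x rests on {2:x}
piece 7:b rests on {0:b}
piece 8:z — minimal
minimal pieces: {0:b, 1:a, 2:x, 8:z}
ways to finish when only these pieces remain (= sum over removing one remaining piece with nothing left below it):
  1 left: {5}→1  {6}→1  {7}→1  {8}→1
  2 left: {0,7}→1  {2,6}→1  {4,5}→1  {5,6}→2  {5,7}→2  {5,8}→2  {6,7}→2  {6,8}→2  {7,8}→2
  3 left: {0,5,7}→3  {0,6,7}→3  {0,7,8}→3  {2,5,6}→3  {2,6,7}→3  {2,6,8}→3  {3,4,5}→1  {4,5,6}→3  {4,5,7}→3  {4,5,8}→3  {5,6,7}→6  {5,6,8}→6  {5,7,8}→6  {6,7,8}→6
  4 left: {0,2,6,7}→6  {0,4,5,7}→6  {0,5,6,7}→12  {0,5,7,8}→12  {0,6,7,8}→12  {1,3,4,5}→1  {2,4,5,6}→6  {2,5,6,7}→12  {2,5,6,8}→12  {2,6,7,8}→12  {3,4,5,6}→4  {3,4,5,7}→4  {3,4,5,8}→4  {4,5,6,7}→12  {4,5,6,8}→12  {4,5,7,8}→12  {5,6,7,8}→24
  5 left: {0,2,5,6,7}→30  {0,2,6,7,8}→30  {0,3,4,5,7}→10  {0,4,5,6,7}→30  {0,4,5,7,8}→30  {0,5,6,7,8}→60  {1,3,4,5,6}→5  {1,3,4,5,7}→5  {1,3,4,5,8}→5  {2,3,4,5,6}→10  {2,4,5,6,7}→30  {2,4,5,6,8}→30  {2,5,6,7,8}→60  {3,4,5,6,7}→20  {3,4,5,6,8}→20  {3,4,5,7,8}→20  {4,5,6,7,8}→60
  6 left: {0,1,3,4,5,7}→15  {0,2,4,5,6,7}→90  {0,2,5,6,7,8}→180  {0,3,4,5,6,7}→60  {0,3,4,5,7,8}→60  {0,4,5,6,7,8}→180  {1,2,3,4,5,6}→15  {1,3,4,5,6,7}→30  {1,3,4,5,6,8}→30  {1,3,4,5,7,8}→30  {2,3,4,5,6,7}→60  {2,3,4,5,6,8}→60  {2,4,5,6,7,8}→180  {3,4,5,6,7,8}→120
  7 left: {0,1,3,4,5,6,7}→105  {0,1,3,4,5,7,8}→105  {0,2,3,4,5,6,7}→210  {0,2,4,5,6,7,8}→630  {0,3,4,5,6,7,8}→420  {1,2,3,4,5,6,7}→105  {1,2,3,4,5,6,8}→105  {1,3,4,5,6,7,8}→210  {2,3,4,5,6,7,8}→420
  placing 0:b first → 840 extensions
  placing 1:a first → 1680 extensions
  placing 2:x first → 840 extensions
  placing 8:z first → 420 extensions
total linear extensions = 3780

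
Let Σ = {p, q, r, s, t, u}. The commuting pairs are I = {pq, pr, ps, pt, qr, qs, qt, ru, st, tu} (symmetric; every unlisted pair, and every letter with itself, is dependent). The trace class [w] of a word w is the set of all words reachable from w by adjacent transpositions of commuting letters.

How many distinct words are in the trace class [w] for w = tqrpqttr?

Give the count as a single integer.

168

#0=t has no predecessor
#1=q has no predecessor
#2=r depends on [0:t]
#3=p has no predecessor
#4=q depends on [1:q]
#5=t depends on [2:r]
#6=t depends on [5:t]
#7=r depends on [6:t]
sources: [0:t, 1:q, 3:p]
N(rest) = Σ N(rest − s) over sources s of rest; N(one piece) = 1:
  size 1 → [3]=1  [4]=1  [7]=1
  size 2 → [1,4]=1  [3,4]=2  [3,7]=2  [4,7]=2  [6,7]=1
  size 3 → [1,3,4]=3  [1,4,7]=3  [3,4,7]=6  [3,6,7]=3  [4,6,7]=3  [5,6,7]=1
  size 4 → [1,3,4,7]=12  [1,4,6,7]=6  [2,5,6,7]=1  [3,4,6,7]=12  [3,5,6,7]=4  [4,5,6,7]=4
  size 5 → [0,2,5,6,7]=1  [1,3,4,6,7]=30  [1,4,5,6,7]=10  [2,3,5,6,7]=5  [2,4,5,6,7]=5  [3,4,5,6,7]=20
  size 6 → [0,2,3,5,6,7]=6  [0,2,4,5,6,7]=6  [1,2,4,5,6,7]=15  [1,3,4,5,6,7]=60  [2,3,4,5,6,7]=30
  first=0(t) contributes 105
  first=1(q) contributes 42
  first=3(p) contributes 21
|[w]| = 168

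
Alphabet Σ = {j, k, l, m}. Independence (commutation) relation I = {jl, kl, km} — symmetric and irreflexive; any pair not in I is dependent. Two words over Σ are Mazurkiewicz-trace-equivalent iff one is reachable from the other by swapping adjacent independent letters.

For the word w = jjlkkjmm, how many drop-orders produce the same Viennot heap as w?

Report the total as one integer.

drop 0:j onto floor
drop 1:j onto {0:j}
drop 2:l onto floor
drop 3:k onto {1:j}
drop 4:k onto {3:k}
drop 5:j onto {4:k}
drop 6:m onto {2:l, 5:j}
drop 7:m onto {6:m}
ground layer = {0:j, 2:l}
drop-orders for the pieces not yet dropped (sum over which currently-grounded one goes next):
  1 to go: {7} 1
  2 to go: {6,7} 1
  3 to go: {2,6,7} 1  {5,6,7} 1
  4 to go: {2,5,6,7} 2  {4,5,6,7} 1
  5 to go: {2,4,5,6,7} 3  {3,4,5,6,7} 1
  6 to go: {1,3,4,5,6,7} 1  {2,3,4,5,6,7} 4
  if 0:j drops first: 5 orders
  if 2:l drops first: 1 orders
heap linearizations: 6

6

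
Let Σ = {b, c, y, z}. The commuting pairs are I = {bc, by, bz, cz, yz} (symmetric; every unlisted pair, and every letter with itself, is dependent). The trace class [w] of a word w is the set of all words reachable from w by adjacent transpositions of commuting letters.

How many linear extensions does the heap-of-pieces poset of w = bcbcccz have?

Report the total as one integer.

105

#0=b has no predecessor
#1=c has no predecessor
#2=b depends on [0:b]
#3=c depends on [1:c]
#4=c depends on [3:c]
#5=c depends on [4:c]
#6=z has no predecessor
sources: [0:b, 1:c, 6:z]
N(rest) = Σ N(rest − s) over sources s of rest; N(one piece) = 1:
  size 1 → [2]=1  [5]=1  [6]=1
  size 2 → [0,2]=1  [2,5]=2  [2,6]=2  [4,5]=1  [5,6]=2
  size 3 → [0,2,5]=3  [0,2,6]=3  [2,4,5]=3  [2,5,6]=6  [3,4,5]=1  [4,5,6]=3
  size 4 → [0,2,4,5]=6  [0,2,5,6]=12  [1,3,4,5]=1  [2,3,4,5]=4  [2,4,5,6]=12  [3,4,5,6]=4
  size 5 → [0,2,3,4,5]=10  [0,2,4,5,6]=30  [1,2,3,4,5]=5  [1,3,4,5,6]=5  [2,3,4,5,6]=20
  first=0(b) contributes 30
  first=1(c) contributes 60
  first=6(z) contributes 15
|[w]| = 105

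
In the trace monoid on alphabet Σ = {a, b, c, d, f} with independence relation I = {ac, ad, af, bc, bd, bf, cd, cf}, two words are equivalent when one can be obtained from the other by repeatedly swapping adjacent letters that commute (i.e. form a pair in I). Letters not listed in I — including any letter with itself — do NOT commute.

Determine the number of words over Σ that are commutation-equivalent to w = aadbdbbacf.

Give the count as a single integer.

840

drop 0:a onto floor
drop 1:a onto {0:a}
drop 2:d onto floor
drop 3:b onto {1:a}
drop 4:d onto {2:d}
drop 5:b onto {3:b}
drop 6:b onto {5:b}
drop 7:a onto {6:b}
drop 8:c onto floor
drop 9:f onto {4:d}
ground layer = {0:a, 2:d, 8:c}
drop-orders for the pieces not yet dropped (sum over which currently-grounded one goes next):
  1 to go: {7} 1  {8} 1  {9} 1
  2 to go: {4,9} 1  {6,7} 1  {7,8} 2  {7,9} 2  {8,9} 2
  3 to go: {2,4,9} 1  {4,7,9} 3  {4,8,9} 3  {5,6,7} 1  {6,7,8} 3  {6,7,9} 3  {7,8,9} 6
  4 to go: {2,4,7,9} 4  {2,4,8,9} 4  {3,5,6,7} 1  {4,6,7,9} 6  {4,7,8,9} 12  {5,6,7,8} 4  {5,6,7,9} 4  {6,7,8,9} 12
  5 to go: {1,3,5,6,7} 1  {2,4,6,7,9} 10  {2,4,7,8,9} 20  {3,5,6,7,8} 5  {3,5,6,7,9} 5  {4,5,6,7,9} 10  {4,6,7,8,9} 30  {5,6,7,8,9} 20
  6 to go: {0,1,3,5,6,7} 1  {1,3,5,6,7,8} 6  {1,3,5,6,7,9} 6  {2,4,5,6,7,9} 20  {2,4,6,7,8,9} 60  {3,4,5,6,7,9} 15  {3,5,6,7,8,9} 30  {4,5,6,7,8,9} 60
  7 to go: {0,1,3,5,6,7,8} 7  {0,1,3,5,6,7,9} 7  {1,3,4,5,6,7,9} 21  {1,3,5,6,7,8,9} 42  {2,3,4,5,6,7,9} 35  {2,4,5,6,7,8,9} 140  {3,4,5,6,7,8,9} 105
  8 to go: {0,1,3,4,5,6,7,9} 28  {0,1,3,5,6,7,8,9} 56  {1,2,3,4,5,6,7,9} 56  {1,3,4,5,6,7,8,9} 168  {2,3,4,5,6,7,8,9} 280
  if 0:a drops first: 504 orders
  if 2:d drops first: 252 orders
  if 8:c drops first: 84 orders
heap linearizations: 840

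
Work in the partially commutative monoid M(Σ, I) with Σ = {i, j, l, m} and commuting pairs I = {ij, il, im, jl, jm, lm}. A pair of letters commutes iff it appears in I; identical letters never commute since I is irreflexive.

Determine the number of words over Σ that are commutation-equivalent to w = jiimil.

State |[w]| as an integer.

piece 0:j — minimal
piece 1:i — minimal
piece 2:i rests on {1:i}
piece 3:m — minimal
piece 4:i rests on {2:i}
piece 5:l — minimal
minimal pieces: {0:j, 1:i, 3:m, 5:l}
ways to finish when only these pieces remain (= sum over removing one remaining piece with nothing left below it):
  1 left: {0}→1  {3}→1  {4}→1  {5}→1
  2 left: {0,3}→2  {0,4}→2  {0,5}→2  {2,4}→1  {3,4}→2  {3,5}→2  {4,5}→2
  3 left: {0,2,4}→3  {0,3,4}→6  {0,3,5}→6  {0,4,5}→6  {1,2,4}→1  {2,3,4}→3  {2,4,5}→3  {3,4,5}→6
  4 left: {0,1,2,4}→4  {0,2,3,4}→12  {0,2,4,5}→12  {0,3,4,5}→24  {1,2,3,4}→4  {1,2,4,5}→4  {2,3,4,5}→12
  placing 0:j first → 20 extensions
  placing 1:i first → 60 extensions
  placing 3:m first → 20 extensions
  placing 5:l first → 20 extensions
total linear extensions = 120

120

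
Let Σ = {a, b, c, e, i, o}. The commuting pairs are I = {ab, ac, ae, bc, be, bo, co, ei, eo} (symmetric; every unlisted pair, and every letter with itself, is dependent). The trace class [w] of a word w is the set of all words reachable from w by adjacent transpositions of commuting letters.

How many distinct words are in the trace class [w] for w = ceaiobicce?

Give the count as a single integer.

piece 0:c — minimal
piece 1:e rests on {0:c}
piece 2:a — minimal
piece 3:i rests on {0:c, 2:a}
piece 4:o rests on {3:i}
piece 5:b rests on {3:i}
piece 6:i rests on {4:o, 5:b}
piece 7:c rests on {1:e, 6:i}
piece 8:c rests on {7:c}
piece 9:e rests on {8:c}
minimal pieces: {0:c, 2:a}
ways to finish when only these pieces remain (= sum over removing one remaining piece with nothing left below it):
  1 left: {9}→1
  2 left: {8,9}→1
  3 left: {7,8,9}→1
  4 left: {1,7,8,9}→1  {6,7,8,9}→1
  5 left: {1,6,7,8,9}→2  {4,6,7,8,9}→1  {5,6,7,8,9}→1
  6 left: {1,4,6,7,8,9}→3  {1,5,6,7,8,9}→3  {4,5,6,7,8,9}→2
  7 left: {1,4,5,6,7,8,9}→8  {3,4,5,6,7,8,9}→2
  8 left: {1,3,4,5,6,7,8,9}→10  {2,3,4,5,6,7,8,9}→2
  placing 0:c first → 12 extensions
  placing 2:a first → 10 extensions
total linear extensions = 22

22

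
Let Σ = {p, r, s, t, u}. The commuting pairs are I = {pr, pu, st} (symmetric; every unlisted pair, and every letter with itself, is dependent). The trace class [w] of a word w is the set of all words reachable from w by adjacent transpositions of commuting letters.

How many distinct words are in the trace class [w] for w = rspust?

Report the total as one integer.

drop 0:r onto floor
drop 1:s onto {0:r}
drop 2:p onto {1:s}
drop 3:u onto {1:s}
drop 4:s onto {2:p, 3:u}
drop 5:t onto {2:p, 3:u}
ground layer = {0:r}
drop-orders for the pieces not yet dropped (sum over which currently-grounded one goes next):
  1 to go: {4} 1  {5} 1
  2 to go: {4,5} 2
  3 to go: {2,4,5} 2  {3,4,5} 2
  4 to go: {2,3,4,5} 4
  if 0:r drops first: 4 orders

4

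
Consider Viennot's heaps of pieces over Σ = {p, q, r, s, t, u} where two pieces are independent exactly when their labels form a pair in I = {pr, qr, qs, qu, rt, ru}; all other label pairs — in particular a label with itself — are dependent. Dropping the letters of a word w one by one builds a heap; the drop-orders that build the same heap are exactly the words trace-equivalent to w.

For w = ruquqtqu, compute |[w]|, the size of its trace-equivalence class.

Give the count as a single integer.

drop 0:r onto floor
drop 1:u onto floor
drop 2:q onto floor
drop 3:u onto {1:u}
drop 4:q onto {2:q}
drop 5:t onto {3:u, 4:q}
drop 6:q onto {5:t}
drop 7:u onto {5:t}
ground layer = {0:r, 1:u, 2:q}
drop-orders for the pieces not yet dropped (sum over which currently-grounded one goes next):
  1 to go: {0} 1  {6} 1  {7} 1
  2 to go: {0,6} 2  {0,7} 2  {6,7} 2
  3 to go: {0,6,7} 6  {5,6,7} 2
  4 to go: {0,5,6,7} 8  {3,5,6,7} 2  {4,5,6,7} 2
  5 to go: {0,3,5,6,7} 10  {0,4,5,6,7} 10  {1,3,5,6,7} 2  {2,4,5,6,7} 2  {3,4,5,6,7} 4
  6 to go: {0,1,3,5,6,7} 12  {0,2,4,5,6,7} 12  {0,3,4,5,6,7} 24  {1,3,4,5,6,7} 6  {2,3,4,5,6,7} 6
  if 0:r drops first: 12 orders
  if 1:u drops first: 42 orders
  if 2:q drops first: 42 orders
heap linearizations: 96

96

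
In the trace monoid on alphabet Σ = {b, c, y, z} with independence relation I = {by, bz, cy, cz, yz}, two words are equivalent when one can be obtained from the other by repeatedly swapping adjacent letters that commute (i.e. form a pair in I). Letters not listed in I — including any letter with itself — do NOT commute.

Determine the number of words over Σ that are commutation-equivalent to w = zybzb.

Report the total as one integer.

30

piece 0:z — minimal
piece 1:y — minimal
piece 2:b — minimal
piece 3:z rests on {0:z}
piece 4:b rests on {2:b}
minimal pieces: {0:z, 1:y, 2:b}
ways to finish when only these pieces remain (= sum over removing one remaining piece with nothing left below it):
  1 left: {1}→1  {3}→1  {4}→1
  2 left: {0,3}→1  {1,3}→2  {1,4}→2  {2,4}→1  {3,4}→2
  3 left: {0,1,3}→3  {0,3,4}→3  {1,2,4}→3  {1,3,4}→6  {2,3,4}→3
  placing 0:z first → 12 extensions
  placing 1:y first → 6 extensions
  placing 2:b first → 12 extensions
total linear extensions = 30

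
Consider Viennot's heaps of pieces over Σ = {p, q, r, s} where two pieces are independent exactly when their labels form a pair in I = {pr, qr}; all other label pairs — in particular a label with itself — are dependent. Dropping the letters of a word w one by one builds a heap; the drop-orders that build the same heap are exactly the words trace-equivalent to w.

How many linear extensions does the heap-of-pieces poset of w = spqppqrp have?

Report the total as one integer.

7

0(s) covers ∅
1(p) covers 0:s
2(q) covers 1:p
3(p) covers 2:q
4(p) covers 3:p
5(q) covers 4:p
6(r) covers 0:s
7(p) covers 5:q
floor of heap: 0:s
completions by unplaced set U, small U first (add the entries for U minus each lowest piece of U):
  |U|=1: {6}:1  {7}:1
  |U|=2: {5,7}:1  {6,7}:2
  |U|=3: {4,5,7}:1  {5,6,7}:3
  |U|=4: {3,4,5,7}:1  {4,5,6,7}:4
  |U|=5: {2,3,4,5,7}:1  {3,4,5,6,7}:5
  |U|=6: {1,2,3,4,5,7}:1  {2,3,4,5,6,7}:6
  start at 0(s): 7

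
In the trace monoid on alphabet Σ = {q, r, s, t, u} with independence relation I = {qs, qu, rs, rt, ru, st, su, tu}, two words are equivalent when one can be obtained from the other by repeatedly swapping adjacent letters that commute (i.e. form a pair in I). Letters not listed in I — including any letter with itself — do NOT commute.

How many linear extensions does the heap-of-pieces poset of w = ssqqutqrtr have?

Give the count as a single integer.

1080

piece 0:s — minimal
piece 1:s rests on {0:s}
piece 2:q — minimal
piece 3:q rests on {2:q}
piece 4:u — minimal
piece 5:t rests on {3:q}
piece 6:q rests on {5:t}
piece 7:r rests on {6:q}
piece 8:t rests on {6:q}
piece 9:r rests on {7:r}
minimal pieces: {0:s, 2:q, 4:u}
ways to finish when only these pieces remain (= sum over removing one remaining piece with nothing left below it):
  1 left: {1}→1  {4}→1  {8}→1  {9}→1
  2 left: {0,1}→1  {1,4}→2  {1,8}→2  {1,9}→2  {4,8}→2  {4,9}→2  {7,9}→1  {8,9}→2
  3 left: {0,1,4}→3  {0,1,8}→3  {0,1,9}→3  {1,4,8}→6  {1,4,9}→6  {1,7,9}→3  {1,8,9}→6  {4,7,9}→3  {4,8,9}→6  {7,8,9}→3
  4 left: {0,1,4,8}→12  {0,1,4,9}→12  {0,1,7,9}→6  {0,1,8,9}→12  {1,4,7,9}→12  {1,4,8,9}→24  {1,7,8,9}→12  {4,7,8,9}→12  {6,7,8,9}→3
  5 left: {0,1,4,7,9}→30  {0,1,4,8,9}→60  {0,1,7,8,9}→30  {1,4,7,8,9}→60  {1,6,7,8,9}→15  {4,6,7,8,9}→15  {5,6,7,8,9}→3
  6 left: {0,1,4,7,8,9}→180  {0,1,6,7,8,9}→45  {1,4,6,7,8,9}→90  {1,5,6,7,8,9}→18  {3,5,6,7,8,9}→3  {4,5,6,7,8,9}→18
  7 left: {0,1,4,6,7,8,9}→315  {0,1,5,6,7,8,9}→63  {1,3,5,6,7,8,9}→21  {1,4,5,6,7,8,9}→126  {2,3,5,6,7,8,9}→3  {3,4,5,6,7,8,9}→21
  8 left: {0,1,3,5,6,7,8,9}→84  {0,1,4,5,6,7,8,9}→504  {1,2,3,5,6,7,8,9}→24  {1,3,4,5,6,7,8,9}→168  {2,3,4,5,6,7,8,9}→24
  placing 0:s first → 216 extensions
  placing 2:q first → 756 extensions
  placing 4:u first → 108 extensions
total linear extensions = 1080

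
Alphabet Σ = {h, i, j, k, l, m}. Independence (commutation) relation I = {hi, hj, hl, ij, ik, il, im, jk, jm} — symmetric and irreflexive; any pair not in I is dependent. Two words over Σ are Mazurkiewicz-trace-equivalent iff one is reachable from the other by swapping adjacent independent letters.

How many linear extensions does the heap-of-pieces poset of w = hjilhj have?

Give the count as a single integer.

drop 0:h onto floor
drop 1:j onto floor
drop 2:i onto floor
drop 3:l onto {1:j}
drop 4:h onto {0:h}
drop 5:j onto {3:l}
ground layer = {0:h, 1:j, 2:i}
drop-orders for the pieces not yet dropped (sum over which currently-grounded one goes next):
  1 to go: {2} 1  {4} 1  {5} 1
  2 to go: {0,4} 1  {2,4} 2  {2,5} 2  {3,5} 1  {4,5} 2
  3 to go: {0,2,4} 3  {0,4,5} 3  {1,3,5} 1  {2,3,5} 3  {2,4,5} 6  {3,4,5} 3
  4 to go: {0,2,4,5} 12  {0,3,4,5} 6  {1,2,3,5} 4  {1,3,4,5} 4  {2,3,4,5} 12
  if 0:h drops first: 20 orders
  if 1:j drops first: 30 orders
  if 2:i drops first: 10 orders
heap linearizations: 60

60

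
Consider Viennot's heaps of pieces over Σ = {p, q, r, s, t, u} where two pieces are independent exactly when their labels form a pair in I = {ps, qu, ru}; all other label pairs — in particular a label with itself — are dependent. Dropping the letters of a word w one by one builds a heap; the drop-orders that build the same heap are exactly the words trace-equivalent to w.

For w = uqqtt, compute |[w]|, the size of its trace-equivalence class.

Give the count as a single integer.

piece 0:u — minimal
piece 1:q — minimal
piece 2:q rests on {1:q}
piece 3:t rests on {0:u, 2:q}
piece 4:t rests on {3:t}
minimal pieces: {0:u, 1:q}
ways to finish when only these pieces remain (= sum over removing one remaining piece with nothing left below it):
  1 left: {4}→1
  2 left: {3,4}→1
  3 left: {0,3,4}→1  {2,3,4}→1
  placing 0:u first → 1 extensions
  placing 1:q first → 2 extensions
total linear extensions = 3

3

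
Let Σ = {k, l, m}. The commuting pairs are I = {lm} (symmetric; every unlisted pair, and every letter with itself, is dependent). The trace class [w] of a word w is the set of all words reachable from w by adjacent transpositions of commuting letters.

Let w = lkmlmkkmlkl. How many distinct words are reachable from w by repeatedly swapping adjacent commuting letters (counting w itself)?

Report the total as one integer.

6

drop 0:l onto floor
drop 1:k onto {0:l}
drop 2:m onto {1:k}
drop 3:l onto {1:k}
drop 4:m onto {2:m}
drop 5:k onto {3:l, 4:m}
drop 6:k onto {5:k}
drop 7:m onto {6:k}
drop 8:l onto {6:k}
drop 9:k onto {7:m, 8:l}
drop 10:l onto {9:k}
ground layer = {0:l}
drop-orders for the pieces not yet dropped (sum over which currently-grounded one goes next):
  1 to go: {10} 1
  2 to go: {9,10} 1
  3 to go: {7,9,10} 1  {8,9,10} 1
  4 to go: {7,8,9,10} 2
  5 to go: {6,7,8,9,10} 2
  6 to go: {5,6,7,8,9,10} 2
  7 to go: {3,5,6,7,8,9,10} 2  {4,5,6,7,8,9,10} 2
  8 to go: {2,4,5,6,7,8,9,10} 2  {3,4,5,6,7,8,9,10} 4
  9 to go: {2,3,4,5,6,7,8,9,10} 6
  if 0:l drops first: 6 orders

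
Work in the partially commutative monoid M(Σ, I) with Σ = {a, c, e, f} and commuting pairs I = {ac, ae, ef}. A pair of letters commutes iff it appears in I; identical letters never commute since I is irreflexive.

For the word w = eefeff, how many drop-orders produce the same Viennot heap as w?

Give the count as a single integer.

piece 0:e — minimal
piece 1:e rests on {0:e}
piece 2:f — minimal
piece 3:e rests on {1:e}
piece 4:f rests on {2:f}
piece 5:f rests on {4:f}
minimal pieces: {0:e, 2:f}
ways to finish when only these pieces remain (= sum over removing one remaining piece with nothing left below it):
  1 left: {3}→1  {5}→1
  2 left: {1,3}→1  {3,5}→2  {4,5}→1
  3 left: {0,1,3}→1  {1,3,5}→3  {2,4,5}→1  {3,4,5}→3
  4 left: {0,1,3,5}→4  {1,3,4,5}→6  {2,3,4,5}→4
  placing 0:e first → 10 extensions
  placing 2:f first → 10 extensions
total linear extensions = 20

20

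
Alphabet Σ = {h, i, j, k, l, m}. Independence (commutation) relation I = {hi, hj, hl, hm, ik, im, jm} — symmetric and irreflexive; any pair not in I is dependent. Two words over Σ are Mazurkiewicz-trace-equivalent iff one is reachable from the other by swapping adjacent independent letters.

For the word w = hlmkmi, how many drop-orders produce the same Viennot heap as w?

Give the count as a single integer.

piece 0:h — minimal
piece 1:l — minimal
piece 2:m rests on {1:l}
piece 3:k rests on {0:h, 2:m}
piece 4:m rests on {3:k}
piece 5:i rests on {1:l}
minimal pieces: {0:h, 1:l}
ways to finish when only these pieces remain (= sum over removing one remaining piece with nothing left below it):
  1 left: {4}→1  {5}→1
  2 left: {3,4}→1  {4,5}→2
  3 left: {0,3,4}→1  {2,3,4}→1  {3,4,5}→3
  4 left: {0,2,3,4}→2  {0,3,4,5}→4  {2,3,4,5}→4
  placing 0:h first → 4 extensions
  placing 1:l first → 10 extensions
total linear extensions = 14

14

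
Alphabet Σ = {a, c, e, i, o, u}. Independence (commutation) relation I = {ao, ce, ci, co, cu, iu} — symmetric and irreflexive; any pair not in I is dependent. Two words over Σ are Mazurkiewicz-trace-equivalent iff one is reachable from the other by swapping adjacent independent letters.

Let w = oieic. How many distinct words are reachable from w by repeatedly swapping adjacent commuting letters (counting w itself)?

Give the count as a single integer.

5

#0=o has no predecessor
#1=i depends on [0:o]
#2=e depends on [1:i]
#3=i depends on [2:e]
#4=c has no predecessor
sources: [0:o, 4:c]
N(rest) = Σ N(rest − s) over sources s of rest; N(one piece) = 1:
  size 1 → [3]=1  [4]=1
  size 2 → [2,3]=1  [3,4]=2
  size 3 → [1,2,3]=1  [2,3,4]=3
  first=0(o) contributes 4
  first=4(c) contributes 1
|[w]| = 5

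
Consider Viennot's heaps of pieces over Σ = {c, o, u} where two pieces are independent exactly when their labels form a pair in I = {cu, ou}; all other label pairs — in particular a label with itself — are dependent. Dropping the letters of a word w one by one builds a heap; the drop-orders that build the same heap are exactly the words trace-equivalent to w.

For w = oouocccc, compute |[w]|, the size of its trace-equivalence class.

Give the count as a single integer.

8

drop 0:o onto floor
drop 1:o onto {0:o}
drop 2:u onto floor
drop 3:o onto {1:o}
drop 4:c onto {3:o}
drop 5:c onto {4:c}
drop 6:c onto {5:c}
drop 7:c onto {6:c}
ground layer = {0:o, 2:u}
drop-orders for the pieces not yet dropped (sum over which currently-grounded one goes next):
  1 to go: {2} 1  {7} 1
  2 to go: {2,7} 2  {6,7} 1
  3 to go: {2,6,7} 3  {5,6,7} 1
  4 to go: {2,5,6,7} 4  {4,5,6,7} 1
  5 to go: {2,4,5,6,7} 5  {3,4,5,6,7} 1
  6 to go: {1,3,4,5,6,7} 1  {2,3,4,5,6,7} 6
  if 0:o drops first: 7 orders
  if 2:u drops first: 1 orders
heap linearizations: 8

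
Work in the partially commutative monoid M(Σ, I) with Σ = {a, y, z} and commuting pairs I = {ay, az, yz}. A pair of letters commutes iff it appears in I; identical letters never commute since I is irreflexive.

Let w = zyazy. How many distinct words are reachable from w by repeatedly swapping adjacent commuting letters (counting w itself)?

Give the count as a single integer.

30

piece 0:z — minimal
piece 1:y — minimal
piece 2:a — minimal
piece 3:z rests on {0:z}
piece 4:y rests on {1:y}
minimal pieces: {0:z, 1:y, 2:a}
ways to finish when only these pieces remain (= sum over removing one remaining piece with nothing left below it):
  1 left: {2}→1  {3}→1  {4}→1
  2 left: {0,3}→1  {1,4}→1  {2,3}→2  {2,4}→2  {3,4}→2
  3 left: {0,2,3}→3  {0,3,4}→3  {1,2,4}→3  {1,3,4}→3  {2,3,4}→6
  placing 0:z first → 12 extensions
  placing 1:y first → 12 extensions
  placing 2:a first → 6 extensions
total linear extensions = 30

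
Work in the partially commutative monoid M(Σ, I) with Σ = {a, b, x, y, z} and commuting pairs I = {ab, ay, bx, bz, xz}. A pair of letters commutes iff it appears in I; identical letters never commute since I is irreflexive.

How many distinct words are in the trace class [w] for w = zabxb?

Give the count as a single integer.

piece 0:z — minimal
piece 1:a rests on {0:z}
piece 2:b — minimal
piece 3:x rests on {1:a}
piece 4:b rests on {2:b}
minimal pieces: {0:z, 2:b}
ways to finish when only these pieces remain (= sum over removing one remaining piece with nothing left below it):
  1 left: {3}→1  {4}→1
  2 left: {1,3}→1  {2,4}→1  {3,4}→2
  3 left: {0,1,3}→1  {1,3,4}→3  {2,3,4}→3
  placing 0:z first → 6 extensions
  placing 2:b first → 4 extensions
total linear extensions = 10

10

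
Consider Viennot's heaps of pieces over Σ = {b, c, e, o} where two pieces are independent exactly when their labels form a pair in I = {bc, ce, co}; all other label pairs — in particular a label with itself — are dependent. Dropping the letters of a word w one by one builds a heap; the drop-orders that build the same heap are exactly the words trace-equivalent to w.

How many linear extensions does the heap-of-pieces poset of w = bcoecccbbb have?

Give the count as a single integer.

piece 0:b — minimal
piece 1:c — minimal
piece 2:o rests on {0:b}
piece 3:e rests on {2:o}
piece 4:c rests on {1:c}
piece 5:c rests on {4:c}
piece 6:c rests on {5:c}
piece 7:b rests on {3:e}
piece 8:b rests on {7:b}
piece 9:b rests on {8:b}
minimal pieces: {0:b, 1:c}
ways to finish when only these pieces remain (= sum over removing one remaining piece with nothing left below it):
  1 left: {6}→1  {9}→1
  2 left: {5,6}→1  {6,9}→2  {8,9}→1
  3 left: {4,5,6}→1  {5,6,9}→3  {6,8,9}→3  {7,8,9}→1
  4 left: {1,4,5,6}→1  {3,7,8,9}→1  {4,5,6,9}→4  {5,6,8,9}→6  {6,7,8,9}→4
  5 left: {1,4,5,6,9}→5  {2,3,7,8,9}→1  {3,6,7,8,9}→5  {4,5,6,8,9}→10  {5,6,7,8,9}→10
  6 left: {0,2,3,7,8,9}→1  {1,4,5,6,8,9}→15  {2,3,6,7,8,9}→6  {3,5,6,7,8,9}→15  {4,5,6,7,8,9}→20
  7 left: {0,2,3,6,7,8,9}→7  {1,4,5,6,7,8,9}→35  {2,3,5,6,7,8,9}→21  {3,4,5,6,7,8,9}→35
  8 left: {0,2,3,5,6,7,8,9}→28  {1,3,4,5,6,7,8,9}→70  {2,3,4,5,6,7,8,9}→56
  placing 0:b first → 126 extensions
  placing 1:c first → 84 extensions
total linear extensions = 210

210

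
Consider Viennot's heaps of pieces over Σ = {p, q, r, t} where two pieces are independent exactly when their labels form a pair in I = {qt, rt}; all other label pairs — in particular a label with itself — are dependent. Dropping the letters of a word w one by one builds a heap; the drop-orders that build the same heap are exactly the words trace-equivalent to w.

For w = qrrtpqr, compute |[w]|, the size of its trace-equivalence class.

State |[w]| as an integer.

piece 0:q — minimal
piece 1:r rests on {0:q}
piece 2:r rests on {1:r}
piece 3:t — minimal
piece 4:p rests on {2:r, 3:t}
piece 5:q rests on {4:p}
piece 6:r rests on {5:q}
minimal pieces: {0:q, 3:t}
ways to finish when only these pieces remain (= sum over removing one remaining piece with nothing left below it):
  1 left: {6}→1
  2 left: {5,6}→1
  3 left: {4,5,6}→1
  4 left: {2,4,5,6}→1  {3,4,5,6}→1
  5 left: {1,2,4,5,6}→1  {2,3,4,5,6}→2
  placing 0:q first → 3 extensions
  placing 3:t first → 1 extensions
total linear extensions = 4

4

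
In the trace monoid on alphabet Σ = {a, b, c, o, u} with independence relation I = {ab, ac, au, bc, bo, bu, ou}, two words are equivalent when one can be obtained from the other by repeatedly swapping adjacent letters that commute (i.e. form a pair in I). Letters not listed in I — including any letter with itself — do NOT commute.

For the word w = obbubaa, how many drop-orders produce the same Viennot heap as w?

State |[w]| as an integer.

#0=o has no predecessor
#1=b has no predecessor
#2=b depends on [1:b]
#3=u has no predecessor
#4=b depends on [2:b]
#5=a depends on [0:o]
#6=a depends on [5:a]
sources: [0:o, 1:b, 3:u]
N(rest) = Σ N(rest − s) over sources s of rest; N(one piece) = 1:
  size 1 → [3]=1  [4]=1  [6]=1
  size 2 → [2,4]=1  [3,4]=2  [3,6]=2  [4,6]=2  [5,6]=1
  size 3 → [0,5,6]=1  [1,2,4]=1  [2,3,4]=3  [2,4,6]=3  [3,4,6]=6  [3,5,6]=3  [4,5,6]=3
  size 4 → [0,3,5,6]=4  [0,4,5,6]=4  [1,2,3,4]=4  [1,2,4,6]=4  [2,3,4,6]=12  [2,4,5,6]=6  [3,4,5,6]=12
  size 5 → [0,2,4,5,6]=10  [0,3,4,5,6]=20  [1,2,3,4,6]=20  [1,2,4,5,6]=10  [2,3,4,5,6]=30
  first=0(o) contributes 60
  first=1(b) contributes 60
  first=3(u) contributes 20
|[w]| = 140

140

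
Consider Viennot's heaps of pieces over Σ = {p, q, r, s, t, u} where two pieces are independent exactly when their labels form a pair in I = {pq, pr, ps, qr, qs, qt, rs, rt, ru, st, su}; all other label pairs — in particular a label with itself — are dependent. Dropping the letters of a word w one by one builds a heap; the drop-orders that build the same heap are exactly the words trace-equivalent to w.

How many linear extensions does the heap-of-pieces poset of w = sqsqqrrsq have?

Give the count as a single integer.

piece 0:s — minimal
piece 1:q — minimal
piece 2:s rests on {0:s}
piece 3:q rests on {1:q}
piece 4:q rests on {3:q}
piece 5:r — minimal
piece 6:r rests on {5:r}
piece 7:s rests on {2:s}
piece 8:q rests on {4:q}
minimal pieces: {0:s, 1:q, 5:r}
ways to finish when only these pieces remain (= sum over removing one remaining piece with nothing left below it):
  1 left: {6}→1  {7}→1  {8}→1
  2 left: {2,7}→1  {4,8}→1  {5,6}→1  {6,7}→2  {6,8}→2  {7,8}→2
  3 left: {0,2,7}→1  {2,6,7}→3  {2,7,8}→3  {3,4,8}→1  {4,6,8}→3  {4,7,8}→3  {5,6,7}→3  {5,6,8}→3  {6,7,8}→6
  4 left: {0,2,6,7}→4  {0,2,7,8}→4  {1,3,4,8}→1  {2,4,7,8}→6  {2,5,6,7}→6  {2,6,7,8}→12  {3,4,6,8}→4  {3,4,7,8}→4  {4,5,6,8}→6  {4,6,7,8}→12  {5,6,7,8}→12
  5 left: {0,2,4,7,8}→10  {0,2,5,6,7}→10  {0,2,6,7,8}→20  {1,3,4,6,8}→5  {1,3,4,7,8}→5  {2,3,4,7,8}→10  {2,4,6,7,8}→30  {2,5,6,7,8}→30  {3,4,5,6,8}→10  {3,4,6,7,8}→20  {4,5,6,7,8}→30
  6 left: {0,2,3,4,7,8}→20  {0,2,4,6,7,8}→60  {0,2,5,6,7,8}→60  {1,2,3,4,7,8}→15  {1,3,4,5,6,8}→15  {1,3,4,6,7,8}→30  {2,3,4,6,7,8}→60  {2,4,5,6,7,8}→90  {3,4,5,6,7,8}→60
  7 left: {0,1,2,3,4,7,8}→35  {0,2,3,4,6,7,8}→140  {0,2,4,5,6,7,8}→210  {1,2,3,4,6,7,8}→105  {1,3,4,5,6,7,8}→105  {2,3,4,5,6,7,8}→210
  placing 0:s first → 420 extensions
  placing 1:q first → 560 extensions
  placing 5:r first → 280 extensions
total linear extensions = 1260

1260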